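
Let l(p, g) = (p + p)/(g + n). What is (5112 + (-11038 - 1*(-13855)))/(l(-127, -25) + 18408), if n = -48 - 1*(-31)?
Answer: 166509/386695 ≈ 0.43060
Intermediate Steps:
n = -17 (n = -48 + 31 = -17)
l(p, g) = 2*p/(-17 + g) (l(p, g) = (p + p)/(g - 17) = (2*p)/(-17 + g) = 2*p/(-17 + g))
(5112 + (-11038 - 1*(-13855)))/(l(-127, -25) + 18408) = (5112 + (-11038 - 1*(-13855)))/(2*(-127)/(-17 - 25) + 18408) = (5112 + (-11038 + 13855))/(2*(-127)/(-42) + 18408) = (5112 + 2817)/(2*(-127)*(-1/42) + 18408) = 7929/(127/21 + 18408) = 7929/(386695/21) = 7929*(21/386695) = 166509/386695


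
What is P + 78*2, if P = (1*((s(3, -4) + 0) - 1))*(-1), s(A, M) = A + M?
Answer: 158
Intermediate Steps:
P = 2 (P = (1*(((3 - 4) + 0) - 1))*(-1) = (1*((-1 + 0) - 1))*(-1) = (1*(-1 - 1))*(-1) = (1*(-2))*(-1) = -2*(-1) = 2)
P + 78*2 = 2 + 78*2 = 2 + 156 = 158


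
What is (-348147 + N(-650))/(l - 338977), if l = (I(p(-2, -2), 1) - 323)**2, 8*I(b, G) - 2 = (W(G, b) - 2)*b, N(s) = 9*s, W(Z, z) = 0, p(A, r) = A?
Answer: 1887984/1254037 ≈ 1.5055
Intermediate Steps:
I(b, G) = 1/4 - b/4 (I(b, G) = 1/4 + ((0 - 2)*b)/8 = 1/4 + (-2*b)/8 = 1/4 - b/4)
l = 1661521/16 (l = ((1/4 - 1/4*(-2)) - 323)**2 = ((1/4 + 1/2) - 323)**2 = (3/4 - 323)**2 = (-1289/4)**2 = 1661521/16 ≈ 1.0385e+5)
(-348147 + N(-650))/(l - 338977) = (-348147 + 9*(-650))/(1661521/16 - 338977) = (-348147 - 5850)/(-3762111/16) = -353997*(-16/3762111) = 1887984/1254037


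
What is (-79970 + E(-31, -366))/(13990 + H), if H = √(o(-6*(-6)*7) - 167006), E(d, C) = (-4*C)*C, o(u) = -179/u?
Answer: -2170969431120/49363550891 + 3694764*I*√294599837/49363550891 ≈ -43.979 + 1.2847*I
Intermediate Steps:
E(d, C) = -4*C²
H = I*√294599837/42 (H = √(-179/(-6*(-6)*7) - 167006) = √(-179/(36*7) - 167006) = √(-179/252 - 167006) = √(-42085691/252) = I*√294599837/42 ≈ 408.66*I)
(-79970 + E(-31, -366))/(13990 + H) = (-79970 - 4*(-366)²)/(13990 + I*√294599837/42) = (-79970 - 4*133956)/(13990 + I*√294599837/42) = (-79970 - 535824)/(13990 + I*√294599837/42) = -615794/(13990 + I*√294599837/42)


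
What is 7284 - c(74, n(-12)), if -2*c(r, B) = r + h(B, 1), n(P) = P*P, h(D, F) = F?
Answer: 14643/2 ≈ 7321.5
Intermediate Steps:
n(P) = P**2
c(r, B) = -1/2 - r/2 (c(r, B) = -(r + 1)/2 = -(1 + r)/2 = -1/2 - r/2)
7284 - c(74, n(-12)) = 7284 - (-1/2 - 1/2*74) = 7284 - (-1/2 - 37) = 7284 - 1*(-75/2) = 7284 + 75/2 = 14643/2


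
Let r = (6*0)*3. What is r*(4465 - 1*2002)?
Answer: 0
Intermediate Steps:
r = 0 (r = 0*3 = 0)
r*(4465 - 1*2002) = 0*(4465 - 1*2002) = 0*(4465 - 2002) = 0*2463 = 0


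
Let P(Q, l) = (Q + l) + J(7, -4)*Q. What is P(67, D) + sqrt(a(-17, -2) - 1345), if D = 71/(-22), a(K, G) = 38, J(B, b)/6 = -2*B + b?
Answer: -157789/22 + I*sqrt(1307) ≈ -7172.2 + 36.152*I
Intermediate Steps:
J(B, b) = -12*B + 6*b (J(B, b) = 6*(-2*B + b) = 6*(b - 2*B) = -12*B + 6*b)
D = -71/22 (D = 71*(-1/22) = -71/22 ≈ -3.2273)
P(Q, l) = l - 107*Q (P(Q, l) = (Q + l) + (-12*7 + 6*(-4))*Q = (Q + l) + (-84 - 24)*Q = (Q + l) - 108*Q = l - 107*Q)
P(67, D) + sqrt(a(-17, -2) - 1345) = (-71/22 - 107*67) + sqrt(38 - 1345) = (-71/22 - 7169) + sqrt(-1307) = -157789/22 + I*sqrt(1307)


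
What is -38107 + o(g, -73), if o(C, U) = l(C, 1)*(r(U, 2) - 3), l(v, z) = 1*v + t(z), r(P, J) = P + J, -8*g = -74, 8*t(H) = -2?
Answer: -38773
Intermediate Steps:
t(H) = -¼ (t(H) = (⅛)*(-2) = -¼)
g = 37/4 (g = -⅛*(-74) = 37/4 ≈ 9.2500)
r(P, J) = J + P
l(v, z) = -¼ + v (l(v, z) = 1*v - ¼ = v - ¼ = -¼ + v)
o(C, U) = (-1 + U)*(-¼ + C) (o(C, U) = (-¼ + C)*((2 + U) - 3) = (-¼ + C)*(-1 + U) = (-1 + U)*(-¼ + C))
-38107 + o(g, -73) = -38107 + (-1 - 73)*(-1 + 4*(37/4))/4 = -38107 + (¼)*(-74)*(-1 + 37) = -38107 + (¼)*(-74)*36 = -38107 - 666 = -38773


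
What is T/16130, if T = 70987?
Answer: 70987/16130 ≈ 4.4009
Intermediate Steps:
T/16130 = 70987/16130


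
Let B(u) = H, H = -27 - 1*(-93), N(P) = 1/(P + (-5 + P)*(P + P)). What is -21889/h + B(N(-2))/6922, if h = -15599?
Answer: 76272596/53988139 ≈ 1.4128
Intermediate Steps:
N(P) = 1/(P + 2*P*(-5 + P)) (N(P) = 1/(P + (-5 + P)*(2*P)) = 1/(P + 2*P*(-5 + P)))
H = 66 (H = -27 + 93 = 66)
B(u) = 66
-21889/h + B(N(-2))/6922 = -21889/(-15599) + 66/6922 = -21889*(-1/15599) + 66*(1/6922) = 21889/15599 + 33/3461 = 76272596/53988139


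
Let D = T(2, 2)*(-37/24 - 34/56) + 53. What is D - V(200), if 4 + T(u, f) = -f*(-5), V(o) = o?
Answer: -4477/28 ≈ -159.89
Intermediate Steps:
T(u, f) = -4 + 5*f (T(u, f) = -4 - f*(-5) = -4 + 5*f)
D = 1123/28 (D = (-4 + 5*2)*(-37/24 - 34/56) + 53 = (-4 + 10)*(-37*1/24 - 34*1/56) + 53 = 6*(-37/24 - 17/28) + 53 = 6*(-361/168) + 53 = -361/28 + 53 = 1123/28 ≈ 40.107)
D - V(200) = 1123/28 - 1*200 = 1123/28 - 200 = -4477/28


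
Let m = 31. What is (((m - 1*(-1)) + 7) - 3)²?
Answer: 1296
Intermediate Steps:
(((m - 1*(-1)) + 7) - 3)² = (((31 - 1*(-1)) + 7) - 3)² = (((31 + 1) + 7) - 3)² = ((32 + 7) - 3)² = (39 - 3)² = 36² = 1296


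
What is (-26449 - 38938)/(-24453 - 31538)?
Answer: 65387/55991 ≈ 1.1678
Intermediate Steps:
(-26449 - 38938)/(-24453 - 31538) = -65387/(-55991) = -65387*(-1/55991) = 65387/55991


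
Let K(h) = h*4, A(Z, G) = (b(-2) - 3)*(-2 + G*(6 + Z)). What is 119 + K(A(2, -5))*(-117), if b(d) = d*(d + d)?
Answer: 98399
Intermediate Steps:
b(d) = 2*d² (b(d) = d*(2*d) = 2*d²)
A(Z, G) = -10 + 5*G*(6 + Z) (A(Z, G) = (2*(-2)² - 3)*(-2 + G*(6 + Z)) = (2*4 - 3)*(-2 + G*(6 + Z)) = (8 - 3)*(-2 + G*(6 + Z)) = 5*(-2 + G*(6 + Z)) = -10 + 5*G*(6 + Z))
K(h) = 4*h
119 + K(A(2, -5))*(-117) = 119 + (4*(-10 + 30*(-5) + 5*(-5)*2))*(-117) = 119 + (4*(-10 - 150 - 50))*(-117) = 119 + (4*(-210))*(-117) = 119 - 840*(-117) = 119 + 98280 = 98399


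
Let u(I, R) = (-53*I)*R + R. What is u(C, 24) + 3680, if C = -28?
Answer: 39320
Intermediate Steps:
u(I, R) = R - 53*I*R (u(I, R) = -53*I*R + R = R - 53*I*R)
u(C, 24) + 3680 = 24*(1 - 53*(-28)) + 3680 = 24*(1 + 1484) + 3680 = 24*1485 + 3680 = 35640 + 3680 = 39320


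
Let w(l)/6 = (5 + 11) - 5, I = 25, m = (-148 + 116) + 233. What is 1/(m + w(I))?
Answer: 1/267 ≈ 0.0037453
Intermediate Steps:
m = 201 (m = -32 + 233 = 201)
w(l) = 66 (w(l) = 6*((5 + 11) - 5) = 6*(16 - 5) = 6*11 = 66)
1/(m + w(I)) = 1/(201 + 66) = 1/267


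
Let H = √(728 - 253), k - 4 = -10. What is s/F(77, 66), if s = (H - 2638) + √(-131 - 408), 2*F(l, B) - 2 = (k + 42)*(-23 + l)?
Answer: -2638/973 + 5*√19/973 + I*√11/139 ≈ -2.6888 + 0.023861*I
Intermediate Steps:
k = -6 (k = 4 - 10 = -6)
H = 5*√19 (H = √475 = 5*√19 ≈ 21.794)
F(l, B) = -413 + 18*l (F(l, B) = 1 + ((-6 + 42)*(-23 + l))/2 = 1 + (36*(-23 + l))/2 = 1 + (-828 + 36*l)/2 = 1 + (-414 + 18*l) = -413 + 18*l)
s = -2638 + 5*√19 + 7*I*√11 (s = (5*√19 - 2638) + √(-131 - 408) = (-2638 + 5*√19) + √(-539) = (-2638 + 5*√19) + 7*I*√11 = -2638 + 5*√19 + 7*I*√11 ≈ -2616.2 + 23.216*I)
s/F(77, 66) = (-2638 + 5*√19 + 7*I*√11)/(-413 + 18*77) = (-2638 + 5*√19 + 7*I*√11)/(-413 + 1386) = (-2638 + 5*√19 + 7*I*√11)/973 = (-2638 + 5*√19 + 7*I*√11)*(1/973) = -2638/973 + 5*√19/973 + I*√11/139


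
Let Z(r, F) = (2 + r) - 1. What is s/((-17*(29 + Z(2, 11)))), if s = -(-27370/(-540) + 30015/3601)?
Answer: 11476747/105782976 ≈ 0.10849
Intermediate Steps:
Z(r, F) = 1 + r
s = -11476747/194454 (s = -(-27370*(-1/540) + 30015*(1/3601)) = -(2737/54 + 30015/3601) = -1*11476747/194454 = -11476747/194454 ≈ -59.020)
s/((-17*(29 + Z(2, 11)))) = -11476747*(-1/(17*(29 + (1 + 2))))/194454 = -11476747*(-1/(17*(29 + 3)))/194454 = -11476747/(194454*((-17*32))) = -11476747/194454/(-544) = -11476747/194454*(-1/544) = 11476747/105782976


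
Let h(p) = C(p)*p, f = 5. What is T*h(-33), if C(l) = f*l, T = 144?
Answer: 784080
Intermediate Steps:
C(l) = 5*l
h(p) = 5*p² (h(p) = (5*p)*p = 5*p²)
T*h(-33) = 144*(5*(-33)²) = 144*(5*1089) = 144*5445 = 784080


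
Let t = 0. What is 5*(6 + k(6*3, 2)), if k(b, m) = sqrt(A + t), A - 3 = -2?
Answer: 35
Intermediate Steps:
A = 1 (A = 3 - 2 = 1)
k(b, m) = 1 (k(b, m) = sqrt(1 + 0) = sqrt(1) = 1)
5*(6 + k(6*3, 2)) = 5*(6 + 1) = 5*7 = 35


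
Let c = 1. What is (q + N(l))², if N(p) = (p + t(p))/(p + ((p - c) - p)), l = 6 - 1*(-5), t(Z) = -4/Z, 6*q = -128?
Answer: 44742721/108900 ≈ 410.86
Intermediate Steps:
q = -64/3 (q = (⅙)*(-128) = -64/3 ≈ -21.333)
l = 11 (l = 6 + 5 = 11)
N(p) = (p - 4/p)/(-1 + p) (N(p) = (p - 4/p)/(p + ((p - 1*1) - p)) = (p - 4/p)/(p + ((p - 1) - p)) = (p - 4/p)/(p + ((-1 + p) - p)) = (p - 4/p)/(p - 1) = (p - 4/p)/(-1 + p))
(q + N(l))² = (-64/3 + (-4 + 11²)/(11*(-1 + 11)))² = (-64/3 + (1/11)*(-4 + 121)/10)² = (-64/3 + (1/11)*(⅒)*117)² = (-64/3 + 117/110)² = (-6689/330)² = 44742721/108900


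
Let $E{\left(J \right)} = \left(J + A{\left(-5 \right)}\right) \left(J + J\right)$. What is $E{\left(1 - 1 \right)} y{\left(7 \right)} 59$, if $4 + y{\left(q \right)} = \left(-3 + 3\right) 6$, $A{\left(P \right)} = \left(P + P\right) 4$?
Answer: $0$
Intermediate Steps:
$A{\left(P \right)} = 8 P$ ($A{\left(P \right)} = 2 P 4 = 8 P$)
$y{\left(q \right)} = -4$ ($y{\left(q \right)} = -4 + \left(-3 + 3\right) 6 = -4 + 0 \cdot 6 = -4 + 0 = -4$)
$E{\left(J \right)} = 2 J \left(-40 + J\right)$ ($E{\left(J \right)} = \left(J + 8 \left(-5\right)\right) \left(J + J\right) = \left(J - 40\right) 2 J = \left(-40 + J\right) 2 J = 2 J \left(-40 + J\right)$)
$E{\left(1 - 1 \right)} y{\left(7 \right)} 59 = 2 \left(1 - 1\right) \left(-40 + \left(1 - 1\right)\right) \left(-4\right) 59 = 2 \cdot 0 \left(-40 + 0\right) \left(-4\right) 59 = 2 \cdot 0 \left(-40\right) \left(-4\right) 59 = 0 \left(-4\right) 59 = 0 \cdot 59 = 0$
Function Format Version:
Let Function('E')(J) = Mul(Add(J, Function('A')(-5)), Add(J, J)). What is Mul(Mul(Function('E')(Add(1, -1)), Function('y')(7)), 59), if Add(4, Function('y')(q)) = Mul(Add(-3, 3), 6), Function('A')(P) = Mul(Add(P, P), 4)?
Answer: 0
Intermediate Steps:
Function('A')(P) = Mul(8, P) (Function('A')(P) = Mul(Mul(2, P), 4) = Mul(8, P))
Function('y')(q) = -4 (Function('y')(q) = Add(-4, Mul(Add(-3, 3), 6)) = Add(-4, Mul(0, 6)) = Add(-4, 0) = -4)
Function('E')(J) = Mul(2, J, Add(-40, J)) (Function('E')(J) = Mul(Add(J, Mul(8, -5)), Add(J, J)) = Mul(Add(J, -40), Mul(2, J)) = Mul(Add(-40, J), Mul(2, J)) = Mul(2, J, Add(-40, J)))
Mul(Mul(Function('E')(Add(1, -1)), Function('y')(7)), 59) = Mul(Mul(Mul(2, Add(1, -1), Add(-40, Add(1, -1))), -4), 59) = Mul(Mul(Mul(2, 0, Add(-40, 0)), -4), 59) = Mul(Mul(Mul(2, 0, -40), -4), 59) = Mul(Mul(0, -4), 59) = Mul(0, 59) = 0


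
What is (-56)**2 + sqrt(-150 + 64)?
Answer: 3136 + I*sqrt(86) ≈ 3136.0 + 9.2736*I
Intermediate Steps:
(-56)**2 + sqrt(-150 + 64) = 3136 + sqrt(-86) = 3136 + I*sqrt(86)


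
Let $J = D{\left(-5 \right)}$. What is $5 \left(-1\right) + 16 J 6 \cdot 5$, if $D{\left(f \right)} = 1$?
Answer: $475$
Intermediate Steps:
$J = 1$
$5 \left(-1\right) + 16 J 6 \cdot 5 = 5 \left(-1\right) + 16 \cdot 1 \cdot 6 \cdot 5 = -5 + 16 \cdot 6 \cdot 5 = -5 + 16 \cdot 30 = -5 + 480 = 475$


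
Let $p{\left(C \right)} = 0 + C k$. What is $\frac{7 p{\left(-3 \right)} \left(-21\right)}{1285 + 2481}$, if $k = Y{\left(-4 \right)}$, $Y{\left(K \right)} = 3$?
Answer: $\frac{189}{538} \approx 0.3513$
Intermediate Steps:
$k = 3$
$p{\left(C \right)} = 3 C$ ($p{\left(C \right)} = 0 + C 3 = 0 + 3 C = 3 C$)
$\frac{7 p{\left(-3 \right)} \left(-21\right)}{1285 + 2481} = \frac{7 \cdot 3 \left(-3\right) \left(-21\right)}{1285 + 2481} = \frac{7 \left(-9\right) \left(-21\right)}{3766} = \left(-63\right) \left(-21\right) \frac{1}{3766} = 1323 \cdot \frac{1}{3766} = \frac{189}{538}$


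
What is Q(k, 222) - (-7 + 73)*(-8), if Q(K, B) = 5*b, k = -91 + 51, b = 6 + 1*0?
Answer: 558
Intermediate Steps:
b = 6 (b = 6 + 0 = 6)
k = -40
Q(K, B) = 30 (Q(K, B) = 5*6 = 30)
Q(k, 222) - (-7 + 73)*(-8) = 30 - (-7 + 73)*(-8) = 30 - 66*(-8) = 30 - 1*(-528) = 30 + 528 = 558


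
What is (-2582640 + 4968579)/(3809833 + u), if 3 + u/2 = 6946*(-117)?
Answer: 2385939/2184463 ≈ 1.0922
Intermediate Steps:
u = -1625370 (u = -6 + 2*(6946*(-117)) = -6 + 2*(-812682) = -6 - 1625364 = -1625370)
(-2582640 + 4968579)/(3809833 + u) = (-2582640 + 4968579)/(3809833 - 1625370) = 2385939/2184463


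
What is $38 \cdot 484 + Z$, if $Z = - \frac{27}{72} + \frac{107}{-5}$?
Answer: $\frac{734809}{40} \approx 18370.0$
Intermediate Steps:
$Z = - \frac{871}{40}$ ($Z = \left(-27\right) \frac{1}{72} + 107 \left(- \frac{1}{5}\right) = - \frac{3}{8} - \frac{107}{5} = - \frac{871}{40} \approx -21.775$)
$38 \cdot 484 + Z = 38 \cdot 484 - \frac{871}{40} = 18392 - \frac{871}{40} = \frac{734809}{40}$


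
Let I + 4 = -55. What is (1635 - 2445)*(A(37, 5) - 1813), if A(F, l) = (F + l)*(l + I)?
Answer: 3305610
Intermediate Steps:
I = -59 (I = -4 - 55 = -59)
A(F, l) = (-59 + l)*(F + l) (A(F, l) = (F + l)*(l - 59) = (F + l)*(-59 + l) = (-59 + l)*(F + l))
(1635 - 2445)*(A(37, 5) - 1813) = (1635 - 2445)*((5² - 59*37 - 59*5 + 37*5) - 1813) = -810*((25 - 2183 - 295 + 185) - 1813) = -810*(-2268 - 1813) = -810*(-4081) = 3305610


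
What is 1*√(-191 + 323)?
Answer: 2*√33 ≈ 11.489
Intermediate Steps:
1*√(-191 + 323) = 1*√132 = 1*(2*√33) = 2*√33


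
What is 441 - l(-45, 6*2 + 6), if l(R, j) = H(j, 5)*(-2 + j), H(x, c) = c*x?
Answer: -999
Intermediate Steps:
l(R, j) = 5*j*(-2 + j) (l(R, j) = (5*j)*(-2 + j) = 5*j*(-2 + j))
441 - l(-45, 6*2 + 6) = 441 - 5*(6*2 + 6)*(-2 + (6*2 + 6)) = 441 - 5*(12 + 6)*(-2 + (12 + 6)) = 441 - 5*18*(-2 + 18) = 441 - 5*18*16 = 441 - 1*1440 = 441 - 1440 = -999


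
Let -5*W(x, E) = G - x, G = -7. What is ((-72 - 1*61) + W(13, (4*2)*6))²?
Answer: 16641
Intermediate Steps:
W(x, E) = 7/5 + x/5 (W(x, E) = -(-7 - x)/5 = 7/5 + x/5)
((-72 - 1*61) + W(13, (4*2)*6))² = ((-72 - 1*61) + (7/5 + (⅕)*13))² = ((-72 - 61) + (7/5 + 13/5))² = (-133 + 4)² = (-129)² = 16641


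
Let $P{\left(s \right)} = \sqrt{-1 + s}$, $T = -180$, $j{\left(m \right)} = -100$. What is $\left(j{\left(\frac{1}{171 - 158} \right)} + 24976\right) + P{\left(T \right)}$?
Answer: $24876 + i \sqrt{181} \approx 24876.0 + 13.454 i$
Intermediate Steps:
$\left(j{\left(\frac{1}{171 - 158} \right)} + 24976\right) + P{\left(T \right)} = \left(-100 + 24976\right) + \sqrt{-1 - 180} = 24876 + \sqrt{-181} = 24876 + i \sqrt{181}$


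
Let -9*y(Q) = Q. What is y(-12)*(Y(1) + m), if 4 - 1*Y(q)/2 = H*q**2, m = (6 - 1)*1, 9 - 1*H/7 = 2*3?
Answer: -116/3 ≈ -38.667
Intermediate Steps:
H = 21 (H = 63 - 14*3 = 63 - 7*6 = 63 - 42 = 21)
m = 5 (m = 5*1 = 5)
y(Q) = -Q/9
Y(q) = 8 - 42*q**2
y(-12)*(Y(1) + m) = (-1/9*(-12))*((8 - 42*1**2) + 5) = 4*((8 - 42*1) + 5)/3 = 4*((8 - 42) + 5)/3 = 4*(-34 + 5)/3 = (4/3)*(-29) = -116/3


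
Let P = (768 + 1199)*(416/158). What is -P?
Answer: -409136/79 ≈ -5178.9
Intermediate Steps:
P = 409136/79 (P = 1967*(416*(1/158)) = 1967*(208/79) = 409136/79 ≈ 5178.9)
-P = -1*409136/79 = -409136/79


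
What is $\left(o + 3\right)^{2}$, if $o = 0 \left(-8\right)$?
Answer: $9$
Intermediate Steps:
$o = 0$
$\left(o + 3\right)^{2} = \left(0 + 3\right)^{2} = 3^{2} = 9$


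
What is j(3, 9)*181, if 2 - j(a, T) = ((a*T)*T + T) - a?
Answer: -44707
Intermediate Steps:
j(a, T) = 2 + a - T - a*T² (j(a, T) = 2 - (((a*T)*T + T) - a) = 2 - (((T*a)*T + T) - a) = 2 - ((a*T² + T) - a) = 2 - ((T + a*T²) - a) = 2 - (T - a + a*T²) = 2 + (a - T - a*T²) = 2 + a - T - a*T²)
j(3, 9)*181 = (2 + 3 - 1*9 - 1*3*9²)*181 = (2 + 3 - 9 - 1*3*81)*181 = (2 + 3 - 9 - 243)*181 = -247*181 = -44707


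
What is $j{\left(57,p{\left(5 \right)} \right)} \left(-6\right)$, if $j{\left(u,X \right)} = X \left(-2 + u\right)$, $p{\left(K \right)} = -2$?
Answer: $660$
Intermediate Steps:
$j{\left(57,p{\left(5 \right)} \right)} \left(-6\right) = - 2 \left(-2 + 57\right) \left(-6\right) = \left(-2\right) 55 \left(-6\right) = \left(-110\right) \left(-6\right) = 660$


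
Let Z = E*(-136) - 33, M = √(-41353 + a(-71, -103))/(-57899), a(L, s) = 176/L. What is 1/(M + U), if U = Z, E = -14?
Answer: 445322113955041/833197675212817950 + 57899*I*√208472969/833197675212817950 ≈ 0.00053447 + 1.0033e-9*I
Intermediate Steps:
M = -I*√208472969/4110829 (M = √(-41353 + 176/(-71))/(-57899) = √(-41353 + 176*(-1/71))*(-1/57899) = √(-41353 - 176/71)*(-1/57899) = √(-2936239/71)*(-1/57899) = (I*√208472969/71)*(-1/57899) = -I*√208472969/4110829 ≈ -0.0035123*I)
Z = 1871 (Z = -14*(-136) - 33 = 1904 - 33 = 1871)
U = 1871
1/(M + U) = 1/(-I*√208472969/4110829 + 1871) = 1/(1871 - I*√208472969/4110829)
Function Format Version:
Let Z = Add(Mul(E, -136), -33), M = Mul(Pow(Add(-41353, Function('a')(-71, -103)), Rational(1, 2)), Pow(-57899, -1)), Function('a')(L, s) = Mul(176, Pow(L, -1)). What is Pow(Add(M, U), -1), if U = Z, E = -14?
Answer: Add(Rational(445322113955041, 833197675212817950), Mul(Rational(57899, 833197675212817950), I, Pow(208472969, Rational(1, 2)))) ≈ Add(0.00053447, Mul(1.0033e-9, I))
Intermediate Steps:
M = Mul(Rational(-1, 4110829), I, Pow(208472969, Rational(1, 2))) (M = Mul(Pow(Add(-41353, Mul(176, Pow(-71, -1))), Rational(1, 2)), Pow(-57899, -1)) = Mul(Pow(Add(-41353, Mul(176, Rational(-1, 71))), Rational(1, 2)), Rational(-1, 57899)) = Mul(Pow(Add(-41353, Rational(-176, 71)), Rational(1, 2)), Rational(-1, 57899)) = Mul(Pow(Rational(-2936239, 71), Rational(1, 2)), Rational(-1, 57899)) = Mul(Mul(Rational(1, 71), I, Pow(208472969, Rational(1, 2))), Rational(-1, 57899)) = Mul(Rational(-1, 4110829), I, Pow(208472969, Rational(1, 2))) ≈ Mul(-0.0035123, I))
Z = 1871 (Z = Add(Mul(-14, -136), -33) = Add(1904, -33) = 1871)
U = 1871
Pow(Add(M, U), -1) = Pow(Add(Mul(Rational(-1, 4110829), I, Pow(208472969, Rational(1, 2))), 1871), -1) = Pow(Add(1871, Mul(Rational(-1, 4110829), I, Pow(208472969, Rational(1, 2)))), -1)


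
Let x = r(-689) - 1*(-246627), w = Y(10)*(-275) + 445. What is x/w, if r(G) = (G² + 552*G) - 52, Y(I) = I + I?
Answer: -113656/1685 ≈ -67.452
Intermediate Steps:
Y(I) = 2*I
w = -5055 (w = (2*10)*(-275) + 445 = 20*(-275) + 445 = -5500 + 445 = -5055)
r(G) = -52 + G² + 552*G
x = 340968 (x = (-52 + (-689)² + 552*(-689)) - 1*(-246627) = (-52 + 474721 - 380328) + 246627 = 94341 + 246627 = 340968)
x/w = 340968/(-5055) = 340968*(-1/5055) = -113656/1685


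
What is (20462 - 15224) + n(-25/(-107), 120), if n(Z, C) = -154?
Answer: 5084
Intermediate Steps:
(20462 - 15224) + n(-25/(-107), 120) = (20462 - 15224) - 154 = 5238 - 154 = 5084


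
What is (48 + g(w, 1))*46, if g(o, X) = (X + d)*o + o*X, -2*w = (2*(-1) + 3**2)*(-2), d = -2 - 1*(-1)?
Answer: 2530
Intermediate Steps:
d = -1 (d = -2 + 1 = -1)
w = 7 (w = -(2*(-1) + 3**2)*(-2)/2 = -(-2 + 9)*(-2)/2 = -7*(-2)/2 = -1/2*(-14) = 7)
g(o, X) = X*o + o*(-1 + X) (g(o, X) = (X - 1)*o + o*X = (-1 + X)*o + X*o = o*(-1 + X) + X*o = X*o + o*(-1 + X))
(48 + g(w, 1))*46 = (48 + 7*(-1 + 2*1))*46 = (48 + 7*(-1 + 2))*46 = (48 + 7*1)*46 = (48 + 7)*46 = 55*46 = 2530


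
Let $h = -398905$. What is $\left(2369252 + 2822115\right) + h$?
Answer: $4792462$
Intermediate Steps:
$\left(2369252 + 2822115\right) + h = \left(2369252 + 2822115\right) - 398905 = 5191367 - 398905 = 4792462$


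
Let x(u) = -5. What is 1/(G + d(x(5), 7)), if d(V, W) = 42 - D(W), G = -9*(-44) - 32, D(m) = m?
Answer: 1/399 ≈ 0.0025063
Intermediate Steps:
G = 364 (G = 396 - 32 = 364)
d(V, W) = 42 - W
1/(G + d(x(5), 7)) = 1/(364 + (42 - 1*7)) = 1/(364 + (42 - 7)) = 1/(364 + 35) = 1/399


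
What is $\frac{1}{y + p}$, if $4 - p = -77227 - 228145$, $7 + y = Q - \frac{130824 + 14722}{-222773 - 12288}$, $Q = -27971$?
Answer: $\frac{235061}{65205596824} \approx 3.6049 \cdot 10^{-6}$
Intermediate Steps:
$y = - \frac{6576391112}{235061}$ ($y = -7 - \left(27971 + \frac{130824 + 14722}{-222773 - 12288}\right) = -7 - \left(27971 + \frac{145546}{-235061}\right) = -7 - \left(27971 + 145546 \left(- \frac{1}{235061}\right)\right) = -7 - \frac{6574745685}{235061} = - \frac{6576391112}{235061} \approx -27977.0$)
$p = 305376$ ($p = 4 - \left(-77227 - 228145\right) = 4 - -305372 = 4 + 305372 = 305376$)
$\frac{1}{y + p} = \frac{1}{- \frac{6576391112}{235061} + 305376} = \frac{1}{\frac{65205596824}{235061}} = \frac{235061}{65205596824}$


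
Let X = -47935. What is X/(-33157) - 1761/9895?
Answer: 415927348/328088515 ≈ 1.2677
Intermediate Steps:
X/(-33157) - 1761/9895 = -47935/(-33157) - 1761/9895 = -47935*(-1/33157) - 1761*1/9895 = 47935/33157 - 1761/9895 = 415927348/328088515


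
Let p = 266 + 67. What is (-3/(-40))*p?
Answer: 999/40 ≈ 24.975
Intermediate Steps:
p = 333
(-3/(-40))*p = -3/(-40)*333 = -3*(-1/40)*333 = (3/40)*333 = 999/40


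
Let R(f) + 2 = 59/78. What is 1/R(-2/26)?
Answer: -78/97 ≈ -0.80412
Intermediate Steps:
R(f) = -97/78 (R(f) = -2 + 59/78 = -97/78)
1/R(-2/26) = 1/(-97/78) = -78/97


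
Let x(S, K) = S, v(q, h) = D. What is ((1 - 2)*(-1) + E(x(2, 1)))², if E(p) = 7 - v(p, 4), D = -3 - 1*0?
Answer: 121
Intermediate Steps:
D = -3 (D = -3 + 0 = -3)
v(q, h) = -3
E(p) = 10 (E(p) = 7 - 1*(-3) = 7 + 3 = 10)
((1 - 2)*(-1) + E(x(2, 1)))² = ((1 - 2)*(-1) + 10)² = (-1*(-1) + 10)² = (1 + 10)² = 11² = 121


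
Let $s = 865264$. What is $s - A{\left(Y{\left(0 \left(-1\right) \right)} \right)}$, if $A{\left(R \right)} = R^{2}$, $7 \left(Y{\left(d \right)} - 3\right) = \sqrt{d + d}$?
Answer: $865255$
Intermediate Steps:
$Y{\left(d \right)} = 3 + \frac{\sqrt{2} \sqrt{d}}{7}$ ($Y{\left(d \right)} = 3 + \frac{\sqrt{d + d}}{7} = 3 + \frac{\sqrt{2 d}}{7} = 3 + \frac{\sqrt{2} \sqrt{d}}{7}$)
$s - A{\left(Y{\left(0 \left(-1\right) \right)} \right)} = 865264 - \left(3 + \frac{\sqrt{2} \sqrt{0 \left(-1\right)}}{7}\right)^{2} = 865264 - \left(3 + \frac{\sqrt{2} \sqrt{0}}{7}\right)^{2} = 865264 - \left(3 + \frac{1}{7} \sqrt{2} \cdot 0\right)^{2} = 865264 - \left(3 + 0\right)^{2} = 865264 - 3^{2} = 865264 - 9 = 865255$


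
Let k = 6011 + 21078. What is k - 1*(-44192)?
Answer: 71281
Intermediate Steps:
k = 27089
k - 1*(-44192) = 27089 - 1*(-44192) = 27089 + 44192 = 71281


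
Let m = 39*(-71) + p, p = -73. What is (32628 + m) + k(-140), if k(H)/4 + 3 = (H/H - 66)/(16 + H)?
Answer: 923059/31 ≈ 29776.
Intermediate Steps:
m = -2842 (m = 39*(-71) - 73 = -2769 - 73 = -2842)
k(H) = -12 - 260/(16 + H) (k(H) = -12 + 4*((H/H - 66)/(16 + H)) = -12 + 4*((1 - 66)/(16 + H)) = -12 + 4*(-65/(16 + H)) = -12 - 260/(16 + H))
(32628 + m) + k(-140) = (32628 - 2842) + 4*(-113 - 3*(-140))/(16 - 140) = 29786 + 4*(-113 + 420)/(-124) = 29786 + 4*(-1/124)*307 = 29786 - 307/31 = 923059/31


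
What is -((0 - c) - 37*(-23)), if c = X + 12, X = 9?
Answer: -830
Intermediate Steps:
c = 21 (c = 9 + 12 = 21)
-((0 - c) - 37*(-23)) = -((0 - 1*21) - 37*(-23)) = -((0 - 21) + 851) = -(-21 + 851) = -1*830 = -830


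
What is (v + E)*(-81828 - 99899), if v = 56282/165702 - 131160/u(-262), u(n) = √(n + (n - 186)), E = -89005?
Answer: 1340077634591878/82851 - 2383531332*I*√710/71 ≈ 1.6175e+10 - 8.9452e+8*I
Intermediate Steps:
u(n) = √(-186 + 2*n) (u(n) = √(n + (-186 + n)) = √(-186 + 2*n))
v = 28141/82851 + 13116*I*√710/71 (v = 56282/165702 - 131160/√(-186 + 2*(-262)) = 56282*(1/165702) - 131160/√(-186 - 524) = 28141/82851 - 131160*(-I*√710/710) = 28141/82851 - (-13116)*I*√710/71 = 28141/82851 + 13116*I*√710/71 ≈ 0.33966 + 4922.3*I)
(v + E)*(-81828 - 99899) = ((28141/82851 + 13116*I*√710/71) - 89005)*(-81828 - 99899) = (-7374125114/82851 + 13116*I*√710/71)*(-181727) = 1340077634591878/82851 - 2383531332*I*√710/71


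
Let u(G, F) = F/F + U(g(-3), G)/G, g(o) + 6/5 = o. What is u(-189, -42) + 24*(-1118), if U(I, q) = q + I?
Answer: -1207349/45 ≈ -26830.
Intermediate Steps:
g(o) = -6/5 + o
U(I, q) = I + q
u(G, F) = 1 + (-21/5 + G)/G (u(G, F) = F/F + ((-6/5 - 3) + G)/G = 1 + (-21/5 + G)/G)
u(-189, -42) + 24*(-1118) = (2 - 21/5/(-189)) + 24*(-1118) = (2 - 21/5*(-1/189)) - 26832 = (2 + 1/45) - 26832 = 91/45 - 26832 = -1207349/45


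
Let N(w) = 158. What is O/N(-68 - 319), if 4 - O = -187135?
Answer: 187139/158 ≈ 1184.4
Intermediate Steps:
O = 187139 (O = 4 - 1*(-187135) = 4 + 187135 = 187139)
O/N(-68 - 319) = 187139/158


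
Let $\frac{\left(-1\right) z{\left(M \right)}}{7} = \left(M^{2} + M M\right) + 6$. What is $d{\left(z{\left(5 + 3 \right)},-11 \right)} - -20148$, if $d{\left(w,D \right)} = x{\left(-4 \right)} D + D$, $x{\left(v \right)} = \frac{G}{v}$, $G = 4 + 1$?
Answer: $\frac{80603}{4} \approx 20151.0$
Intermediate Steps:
$G = 5$
$x{\left(v \right)} = \frac{5}{v}$
$z{\left(M \right)} = -42 - 14 M^{2}$ ($z{\left(M \right)} = - 7 \left(\left(M^{2} + M M\right) + 6\right) = - 7 \left(\left(M^{2} + M^{2}\right) + 6\right) = - 7 \left(2 M^{2} + 6\right) = - 7 \left(6 + 2 M^{2}\right) = -42 - 14 M^{2}$)
$d{\left(w,D \right)} = - \frac{D}{4}$ ($d{\left(w,D \right)} = \frac{5}{-4} D + D = 5 \left(- \frac{1}{4}\right) D + D = - \frac{5 D}{4} + D = - \frac{D}{4}$)
$d{\left(z{\left(5 + 3 \right)},-11 \right)} - -20148 = \left(- \frac{1}{4}\right) \left(-11\right) - -20148 = \frac{11}{4} + 20148 = \frac{80603}{4}$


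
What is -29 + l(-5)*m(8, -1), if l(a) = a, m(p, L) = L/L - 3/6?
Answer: -63/2 ≈ -31.500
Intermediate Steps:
m(p, L) = 1/2 (m(p, L) = 1 - 3*1/6 = 1 - 1/2 = 1/2)
-29 + l(-5)*m(8, -1) = -29 - 5*1/2 = -29 - 5/2 = -63/2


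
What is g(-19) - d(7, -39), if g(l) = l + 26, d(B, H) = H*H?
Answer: -1514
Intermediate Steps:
d(B, H) = H**2
g(l) = 26 + l
g(-19) - d(7, -39) = (26 - 19) - 1*(-39)**2 = 7 - 1*1521 = 7 - 1521 = -1514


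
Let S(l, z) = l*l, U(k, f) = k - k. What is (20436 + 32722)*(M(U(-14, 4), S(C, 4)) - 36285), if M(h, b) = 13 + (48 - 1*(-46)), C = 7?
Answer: -1923150124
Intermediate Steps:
U(k, f) = 0
S(l, z) = l**2
M(h, b) = 107 (M(h, b) = 13 + (48 + 46) = 13 + 94 = 107)
(20436 + 32722)*(M(U(-14, 4), S(C, 4)) - 36285) = (20436 + 32722)*(107 - 36285) = 53158*(-36178) = -1923150124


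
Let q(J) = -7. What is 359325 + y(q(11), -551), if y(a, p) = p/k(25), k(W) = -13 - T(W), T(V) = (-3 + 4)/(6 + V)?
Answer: 145184381/404 ≈ 3.5937e+5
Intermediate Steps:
T(V) = 1/(6 + V)
k(W) = -13 - 1/(6 + W)
y(a, p) = -31*p/404 (y(a, p) = p/(((-79 - 13*25)/(6 + 25))) = p/(((-79 - 325)/31)) = p/(((1/31)*(-404))) = p/(-404/31) = p*(-31/404) = -31*p/404)
359325 + y(q(11), -551) = 359325 - 31/404*(-551) = 359325 + 17081/404 = 145184381/404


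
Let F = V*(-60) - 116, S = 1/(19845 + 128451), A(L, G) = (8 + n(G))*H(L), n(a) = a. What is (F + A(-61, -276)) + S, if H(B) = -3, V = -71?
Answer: 733768609/148296 ≈ 4948.0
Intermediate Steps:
A(L, G) = -24 - 3*G (A(L, G) = (8 + G)*(-3) = -24 - 3*G)
S = 1/148296 ≈ 6.7433e-6
F = 4144 (F = -71*(-60) - 116 = 4260 - 116 = 4144)
(F + A(-61, -276)) + S = (4144 + (-24 - 3*(-276))) + 1/148296 = (4144 + (-24 + 828)) + 1/148296 = (4144 + 804) + 1/148296 = 4948 + 1/148296 = 733768609/148296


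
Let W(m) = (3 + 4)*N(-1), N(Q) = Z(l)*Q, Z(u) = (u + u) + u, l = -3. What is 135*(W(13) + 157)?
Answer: 29700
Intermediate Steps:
Z(u) = 3*u (Z(u) = 2*u + u = 3*u)
N(Q) = -9*Q (N(Q) = (3*(-3))*Q = -9*Q)
W(m) = 63 (W(m) = (3 + 4)*(-9*(-1)) = 7*9 = 63)
135*(W(13) + 157) = 135*(63 + 157) = 135*220 = 29700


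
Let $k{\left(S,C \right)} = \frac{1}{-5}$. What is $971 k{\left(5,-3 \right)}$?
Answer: $- \frac{971}{5} \approx -194.2$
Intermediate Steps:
$k{\left(S,C \right)} = - \frac{1}{5}$
$971 k{\left(5,-3 \right)} = 971 \left(- \frac{1}{5}\right) = - \frac{971}{5}$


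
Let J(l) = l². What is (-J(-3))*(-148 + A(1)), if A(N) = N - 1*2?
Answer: 1341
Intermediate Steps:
A(N) = -2 + N (A(N) = N - 2 = -2 + N)
(-J(-3))*(-148 + A(1)) = (-1*(-3)²)*(-148 + (-2 + 1)) = (-1*9)*(-148 - 1) = -9*(-149) = 1341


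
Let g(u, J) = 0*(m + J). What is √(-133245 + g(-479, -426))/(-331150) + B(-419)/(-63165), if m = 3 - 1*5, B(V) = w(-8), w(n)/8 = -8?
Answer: 64/63165 - 9*I*√1645/331150 ≈ 0.0010132 - 0.0011023*I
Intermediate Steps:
w(n) = -64 (w(n) = 8*(-8) = -64)
B(V) = -64
m = -2 (m = 3 - 5 = -2)
g(u, J) = 0 (g(u, J) = 0*(-2 + J) = 0)
√(-133245 + g(-479, -426))/(-331150) + B(-419)/(-63165) = √(-133245 + 0)/(-331150) - 64/(-63165) = √(-133245)*(-1/331150) - 64*(-1/63165) = (9*I*√1645)*(-1/331150) + 64/63165 = -9*I*√1645/331150 + 64/63165 = 64/63165 - 9*I*√1645/331150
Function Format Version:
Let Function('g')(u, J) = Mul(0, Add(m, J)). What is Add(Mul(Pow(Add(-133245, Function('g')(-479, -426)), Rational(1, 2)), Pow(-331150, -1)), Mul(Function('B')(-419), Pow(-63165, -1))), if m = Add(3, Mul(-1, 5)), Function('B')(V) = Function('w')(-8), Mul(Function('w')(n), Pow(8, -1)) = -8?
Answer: Add(Rational(64, 63165), Mul(Rational(-9, 331150), I, Pow(1645, Rational(1, 2)))) ≈ Add(0.0010132, Mul(-0.0011023, I))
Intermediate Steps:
Function('w')(n) = -64 (Function('w')(n) = Mul(8, -8) = -64)
Function('B')(V) = -64
m = -2 (m = Add(3, -5) = -2)
Function('g')(u, J) = 0 (Function('g')(u, J) = Mul(0, Add(-2, J)) = 0)
Add(Mul(Pow(Add(-133245, Function('g')(-479, -426)), Rational(1, 2)), Pow(-331150, -1)), Mul(Function('B')(-419), Pow(-63165, -1))) = Add(Mul(Pow(Add(-133245, 0), Rational(1, 2)), Pow(-331150, -1)), Mul(-64, Pow(-63165, -1))) = Add(Mul(Pow(-133245, Rational(1, 2)), Rational(-1, 331150)), Mul(-64, Rational(-1, 63165))) = Add(Mul(Mul(9, I, Pow(1645, Rational(1, 2))), Rational(-1, 331150)), Rational(64, 63165)) = Add(Mul(Rational(-9, 331150), I, Pow(1645, Rational(1, 2))), Rational(64, 63165)) = Add(Rational(64, 63165), Mul(Rational(-9, 331150), I, Pow(1645, Rational(1, 2))))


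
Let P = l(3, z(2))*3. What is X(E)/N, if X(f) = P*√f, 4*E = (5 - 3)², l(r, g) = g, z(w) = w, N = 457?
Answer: 6/457 ≈ 0.013129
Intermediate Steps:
E = 1 (E = (5 - 3)²/4 = (¼)*2² = (¼)*4 = 1)
P = 6 (P = 2*3 = 6)
X(f) = 6*√f
X(E)/N = (6*√1)/457 = (6*1)*(1/457) = 6*(1/457) = 6/457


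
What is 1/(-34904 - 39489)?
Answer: -1/74393 ≈ -1.3442e-5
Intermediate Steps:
1/(-34904 - 39489) = 1/(-74393) = -1/74393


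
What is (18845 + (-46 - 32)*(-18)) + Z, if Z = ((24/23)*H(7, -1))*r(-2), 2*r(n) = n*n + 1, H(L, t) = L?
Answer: 466147/23 ≈ 20267.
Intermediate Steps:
r(n) = 1/2 + n**2/2 (r(n) = (n*n + 1)/2 = (n**2 + 1)/2 = (1 + n**2)/2 = 1/2 + n**2/2)
Z = 420/23 (Z = ((24/23)*7)*(1/2 + (1/2)*(-2)**2) = ((24*(1/23))*7)*(1/2 + (1/2)*4) = ((24/23)*7)*(1/2 + 2) = (168/23)*(5/2) = 420/23 ≈ 18.261)
(18845 + (-46 - 32)*(-18)) + Z = (18845 + (-46 - 32)*(-18)) + 420/23 = (18845 - 78*(-18)) + 420/23 = (18845 + 1404) + 420/23 = 20249 + 420/23 = 466147/23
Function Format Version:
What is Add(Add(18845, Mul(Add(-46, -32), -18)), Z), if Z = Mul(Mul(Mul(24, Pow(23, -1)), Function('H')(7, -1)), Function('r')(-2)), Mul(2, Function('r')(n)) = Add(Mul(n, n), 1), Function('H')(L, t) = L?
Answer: Rational(466147, 23) ≈ 20267.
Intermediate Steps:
Function('r')(n) = Add(Rational(1, 2), Mul(Rational(1, 2), Pow(n, 2))) (Function('r')(n) = Mul(Rational(1, 2), Add(Mul(n, n), 1)) = Mul(Rational(1, 2), Add(Pow(n, 2), 1)) = Mul(Rational(1, 2), Add(1, Pow(n, 2))) = Add(Rational(1, 2), Mul(Rational(1, 2), Pow(n, 2))))
Z = Rational(420, 23) (Z = Mul(Mul(Mul(24, Pow(23, -1)), 7), Add(Rational(1, 2), Mul(Rational(1, 2), Pow(-2, 2)))) = Mul(Mul(Mul(24, Rational(1, 23)), 7), Add(Rational(1, 2), Mul(Rational(1, 2), 4))) = Mul(Mul(Rational(24, 23), 7), Add(Rational(1, 2), 2)) = Mul(Rational(168, 23), Rational(5, 2)) = Rational(420, 23) ≈ 18.261)
Add(Add(18845, Mul(Add(-46, -32), -18)), Z) = Add(Add(18845, Mul(Add(-46, -32), -18)), Rational(420, 23)) = Add(Add(18845, Mul(-78, -18)), Rational(420, 23)) = Add(Add(18845, 1404), Rational(420, 23)) = Add(20249, Rational(420, 23)) = Rational(466147, 23)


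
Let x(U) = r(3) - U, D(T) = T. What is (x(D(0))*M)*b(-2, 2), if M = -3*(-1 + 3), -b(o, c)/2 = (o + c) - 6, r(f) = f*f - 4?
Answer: -360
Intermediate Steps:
r(f) = -4 + f² (r(f) = f² - 4 = -4 + f²)
b(o, c) = 12 - 2*c - 2*o (b(o, c) = -2*((o + c) - 6) = -2*((c + o) - 6) = -2*(-6 + c + o) = 12 - 2*c - 2*o)
M = -6 (M = -3*2 = -6)
x(U) = 5 - U (x(U) = (-4 + 3²) - U = (-4 + 9) - U = 5 - U)
(x(D(0))*M)*b(-2, 2) = ((5 - 1*0)*(-6))*(12 - 2*2 - 2*(-2)) = ((5 + 0)*(-6))*(12 - 4 + 4) = (5*(-6))*12 = -30*12 = -360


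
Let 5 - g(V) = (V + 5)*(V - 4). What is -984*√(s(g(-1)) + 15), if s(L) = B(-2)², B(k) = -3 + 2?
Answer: -3936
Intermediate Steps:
B(k) = -1
g(V) = 5 - (-4 + V)*(5 + V) (g(V) = 5 - (V + 5)*(V - 4) = 5 - (5 + V)*(-4 + V) = 5 - (-4 + V)*(5 + V))
s(L) = 1 (s(L) = (-1)² = 1)
-984*√(s(g(-1)) + 15) = -984*√(1 + 15) = -984*√16 = -984*4 = -3936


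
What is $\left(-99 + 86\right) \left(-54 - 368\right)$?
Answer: $5486$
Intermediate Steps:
$\left(-99 + 86\right) \left(-54 - 368\right) = \left(-13\right) \left(-422\right) = 5486$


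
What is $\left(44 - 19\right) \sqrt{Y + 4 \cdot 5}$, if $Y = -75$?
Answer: $25 i \sqrt{55} \approx 185.41 i$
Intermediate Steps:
$\left(44 - 19\right) \sqrt{Y + 4 \cdot 5} = \left(44 - 19\right) \sqrt{-75 + 4 \cdot 5} = 25 \sqrt{-75 + 20} = 25 \sqrt{-55} = 25 i \sqrt{55}$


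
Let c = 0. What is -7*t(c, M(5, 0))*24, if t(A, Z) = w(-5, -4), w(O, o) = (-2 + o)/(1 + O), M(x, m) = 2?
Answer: -252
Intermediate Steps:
w(O, o) = (-2 + o)/(1 + O)
t(A, Z) = 3/2 (t(A, Z) = (-2 - 4)/(1 - 5) = -6/(-4) = -¼*(-6) = 3/2)
-7*t(c, M(5, 0))*24 = -7*3/2*24 = -21/2*24 = -252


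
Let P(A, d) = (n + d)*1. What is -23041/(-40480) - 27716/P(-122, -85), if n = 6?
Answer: 1123763919/3197920 ≈ 351.40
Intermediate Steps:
P(A, d) = 6 + d (P(A, d) = (6 + d)*1 = 6 + d)
-23041/(-40480) - 27716/P(-122, -85) = -23041/(-40480) - 27716/(6 - 85) = -23041*(-1/40480) - 27716/(-79) = 23041/40480 - 27716*(-1/79) = 23041/40480 + 27716/79 = 1123763919/3197920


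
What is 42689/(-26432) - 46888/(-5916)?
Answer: 246698873/39092928 ≈ 6.3106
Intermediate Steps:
42689/(-26432) - 46888/(-5916) = 42689*(-1/26432) - 46888*(-1/5916) = -42689/26432 + 11722/1479 = 246698873/39092928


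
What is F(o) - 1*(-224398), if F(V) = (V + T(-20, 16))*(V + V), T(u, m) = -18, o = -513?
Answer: 769204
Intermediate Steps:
F(V) = 2*V*(-18 + V) (F(V) = (V - 18)*(V + V) = (-18 + V)*(2*V) = 2*V*(-18 + V))
F(o) - 1*(-224398) = 2*(-513)*(-18 - 513) - 1*(-224398) = 2*(-513)*(-531) + 224398 = 544806 + 224398 = 769204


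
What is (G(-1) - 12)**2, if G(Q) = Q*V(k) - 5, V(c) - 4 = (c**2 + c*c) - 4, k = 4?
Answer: 2401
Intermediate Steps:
V(c) = 2*c**2 (V(c) = 4 + ((c**2 + c*c) - 4) = 4 + ((c**2 + c**2) - 4) = 4 + (2*c**2 - 4) = 4 + (-4 + 2*c**2) = 2*c**2)
G(Q) = -5 + 32*Q (G(Q) = Q*(2*4**2) - 5 = Q*(2*16) - 5 = Q*32 - 5 = 32*Q - 5 = -5 + 32*Q)
(G(-1) - 12)**2 = ((-5 + 32*(-1)) - 12)**2 = ((-5 - 32) - 12)**2 = (-37 - 12)**2 = (-49)**2 = 2401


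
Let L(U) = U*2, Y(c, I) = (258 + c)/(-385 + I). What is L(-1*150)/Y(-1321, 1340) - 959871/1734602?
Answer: 495943130127/1843881926 ≈ 268.97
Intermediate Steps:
Y(c, I) = (258 + c)/(-385 + I)
L(U) = 2*U
L(-1*150)/Y(-1321, 1340) - 959871/1734602 = (2*(-1*150))/(((258 - 1321)/(-385 + 1340))) - 959871/1734602 = (2*(-150))/((-1063/955)) - 959871*1/1734602 = -300/((1/955)*(-1063)) - 959871/1734602 = -300/(-1063/955) - 959871/1734602 = -300*(-955/1063) - 959871/1734602 = 286500/1063 - 959871/1734602 = 495943130127/1843881926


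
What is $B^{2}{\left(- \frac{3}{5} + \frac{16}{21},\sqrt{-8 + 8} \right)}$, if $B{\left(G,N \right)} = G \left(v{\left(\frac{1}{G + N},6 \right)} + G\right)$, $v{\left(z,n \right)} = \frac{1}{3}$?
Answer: $\frac{781456}{121550625} \approx 0.0064291$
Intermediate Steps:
$v{\left(z,n \right)} = \frac{1}{3}$
$B{\left(G,N \right)} = G \left(\frac{1}{3} + G\right)$
$B^{2}{\left(- \frac{3}{5} + \frac{16}{21},\sqrt{-8 + 8} \right)} = \left(\left(- \frac{3}{5} + \frac{16}{21}\right) \left(\frac{1}{3} + \left(- \frac{3}{5} + \frac{16}{21}\right)\right)\right)^{2} = \left(\frac{17 \left(\frac{1}{3} + \frac{17}{105}\right)}{105}\right)^{2} = \left(\frac{17}{105} \cdot \frac{52}{105}\right)^{2} = \left(\frac{884}{11025}\right)^{2} = \frac{781456}{121550625}$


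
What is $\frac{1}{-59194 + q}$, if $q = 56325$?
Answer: $- \frac{1}{2869} \approx -0.00034855$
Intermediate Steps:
$\frac{1}{-59194 + q} = \frac{1}{-59194 + 56325} = \frac{1}{-2869} = - \frac{1}{2869}$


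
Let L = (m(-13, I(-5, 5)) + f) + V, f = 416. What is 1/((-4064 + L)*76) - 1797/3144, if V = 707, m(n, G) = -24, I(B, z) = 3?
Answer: -33744927/59039080 ≈ -0.57157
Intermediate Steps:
L = 1099 (L = (-24 + 416) + 707 = 392 + 707 = 1099)
1/((-4064 + L)*76) - 1797/3144 = 1/((-4064 + 1099)*76) - 1797/3144 = (1/76)/(-2965) - 1797*1/3144 = -1/2965*1/76 - 599/1048 = -1/225340 - 599/1048 = -33744927/59039080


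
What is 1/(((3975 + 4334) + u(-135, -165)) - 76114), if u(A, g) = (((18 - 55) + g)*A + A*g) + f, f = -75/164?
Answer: -164/2994715 ≈ -5.4763e-5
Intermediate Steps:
f = -75/164 (f = -75*1/164 = -75/164 ≈ -0.45732)
u(A, g) = -75/164 + A*g + A*(-37 + g) (u(A, g) = (((18 - 55) + g)*A + A*g) - 75/164 = ((-37 + g)*A + A*g) - 75/164 = (A*(-37 + g) + A*g) - 75/164 = (A*g + A*(-37 + g)) - 75/164 = -75/164 + A*g + A*(-37 + g))
1/(((3975 + 4334) + u(-135, -165)) - 76114) = 1/(((3975 + 4334) + (-75/164 - 37*(-135) + 2*(-135)*(-165))) - 76114) = 1/((8309 + (-75/164 + 4995 + 44550)) - 76114) = 1/((8309 + 8125305/164) - 76114) = 1/(9487981/164 - 76114) = 1/(-2994715/164) = -164/2994715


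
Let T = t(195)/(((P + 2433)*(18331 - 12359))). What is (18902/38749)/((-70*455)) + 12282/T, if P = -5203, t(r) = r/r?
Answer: -9644178700093602727/47467525 ≈ -2.0317e+11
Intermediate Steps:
t(r) = 1
T = -1/16542440 (T = 1/((-5203 + 2433)*(18331 - 12359)) = 1/(-2770*5972) = 1/(-16542440) = 1*(-1/16542440) = -1/16542440 ≈ -6.0451e-8)
(18902/38749)/((-70*455)) + 12282/T = (18902/38749)/((-70*455)) + 12282/(-1/16542440) = (18902*(1/38749))/(-31850) + 12282*(-16542440) = (18902/38749)*(-1/31850) - 203174248080 = -727/47467525 - 203174248080 = -9644178700093602727/47467525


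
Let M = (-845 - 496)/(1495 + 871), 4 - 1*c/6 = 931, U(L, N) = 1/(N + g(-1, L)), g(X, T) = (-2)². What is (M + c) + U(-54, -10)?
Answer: -19742141/3549 ≈ -5562.7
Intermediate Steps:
g(X, T) = 4
U(L, N) = 1/(4 + N) (U(L, N) = 1/(N + 4) = 1/(4 + N))
c = -5562 (c = 24 - 6*931 = 24 - 5586 = -5562)
M = -1341/2366 ≈ -0.56678
(M + c) + U(-54, -10) = (-1341/2366 - 5562) + 1/(4 - 10) = -13161033/2366 + 1/(-6) = -13161033/2366 - ⅙ = -19742141/3549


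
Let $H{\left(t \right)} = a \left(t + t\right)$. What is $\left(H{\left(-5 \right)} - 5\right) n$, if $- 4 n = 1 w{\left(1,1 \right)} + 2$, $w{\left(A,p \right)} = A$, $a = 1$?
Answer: $\frac{45}{4} \approx 11.25$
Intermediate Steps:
$H{\left(t \right)} = 2 t$ ($H{\left(t \right)} = 1 \left(t + t\right) = 1 \cdot 2 t = 2 t$)
$n = - \frac{3}{4}$ ($n = - \frac{1 \cdot 1 + 2}{4} = - \frac{1 + 2}{4} = \left(- \frac{1}{4}\right) 3 = - \frac{3}{4} \approx -0.75$)
$\left(H{\left(-5 \right)} - 5\right) n = \left(2 \left(-5\right) - 5\right) \left(- \frac{3}{4}\right) = \left(-10 - 5\right) \left(- \frac{3}{4}\right) = \left(-15\right) \left(- \frac{3}{4}\right) = \frac{45}{4}$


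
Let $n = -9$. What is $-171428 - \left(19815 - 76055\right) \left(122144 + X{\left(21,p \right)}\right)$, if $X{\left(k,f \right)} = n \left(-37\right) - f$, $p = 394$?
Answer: $6865776492$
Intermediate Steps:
$X{\left(k,f \right)} = 333 - f$ ($X{\left(k,f \right)} = \left(-9\right) \left(-37\right) - f = 333 - f$)
$-171428 - \left(19815 - 76055\right) \left(122144 + X{\left(21,p \right)}\right) = -171428 - \left(19815 - 76055\right) \left(122144 + \left(333 - 394\right)\right) = -171428 - - 56240 \left(122144 + \left(333 - 394\right)\right) = -171428 - - 56240 \left(122144 - 61\right) = -171428 - \left(-56240\right) 122083 = -171428 - -6865947920 = -171428 + 6865947920 = 6865776492$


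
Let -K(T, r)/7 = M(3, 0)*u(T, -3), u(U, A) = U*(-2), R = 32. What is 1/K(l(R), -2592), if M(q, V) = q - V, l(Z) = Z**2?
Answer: 1/43008 ≈ 2.3251e-5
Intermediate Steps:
u(U, A) = -2*U
K(T, r) = 42*T (K(T, r) = -7*(3 - 1*0)*(-2*T) = -7*(3 + 0)*(-2*T) = -21*(-2*T) = -(-42)*T = 42*T)
1/K(l(R), -2592) = 1/(42*32**2) = 1/(42*1024) = 1/43008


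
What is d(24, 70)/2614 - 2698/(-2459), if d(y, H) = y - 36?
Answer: 3511532/3213913 ≈ 1.0926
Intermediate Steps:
d(y, H) = -36 + y
d(24, 70)/2614 - 2698/(-2459) = (-36 + 24)/2614 - 2698/(-2459) = -12*1/2614 - 2698*(-1/2459) = -6/1307 + 2698/2459 = 3511532/3213913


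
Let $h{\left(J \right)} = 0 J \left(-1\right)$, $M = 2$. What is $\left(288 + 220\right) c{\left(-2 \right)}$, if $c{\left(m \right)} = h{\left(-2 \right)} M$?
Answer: $0$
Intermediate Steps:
$h{\left(J \right)} = 0$ ($h{\left(J \right)} = 0 \left(-1\right) = 0$)
$c{\left(m \right)} = 0$ ($c{\left(m \right)} = 0 \cdot 2 = 0$)
$\left(288 + 220\right) c{\left(-2 \right)} = \left(288 + 220\right) 0 = 508 \cdot 0 = 0$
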